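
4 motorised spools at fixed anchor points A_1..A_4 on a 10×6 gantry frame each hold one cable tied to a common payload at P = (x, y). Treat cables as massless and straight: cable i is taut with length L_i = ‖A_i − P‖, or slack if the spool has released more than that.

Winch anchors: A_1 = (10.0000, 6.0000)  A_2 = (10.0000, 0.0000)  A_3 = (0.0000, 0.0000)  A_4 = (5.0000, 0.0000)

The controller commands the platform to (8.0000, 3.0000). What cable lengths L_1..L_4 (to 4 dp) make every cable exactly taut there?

L_1: Δ = A_1−P = (2.0000, 3.0000) → ‖Δ‖ = √13.0000 = 3.6056
L_2: Δ = A_2−P = (2.0000, -3.0000) → ‖Δ‖ = √13.0000 = 3.6056
L_3: Δ = A_3−P = (-8.0000, -3.0000) → ‖Δ‖ = √73.0000 = 8.5440
L_4: Δ = A_4−P = (-3.0000, -3.0000) → ‖Δ‖ = √18.0000 = 4.2426

(3.6056, 3.6056, 8.5440, 4.2426)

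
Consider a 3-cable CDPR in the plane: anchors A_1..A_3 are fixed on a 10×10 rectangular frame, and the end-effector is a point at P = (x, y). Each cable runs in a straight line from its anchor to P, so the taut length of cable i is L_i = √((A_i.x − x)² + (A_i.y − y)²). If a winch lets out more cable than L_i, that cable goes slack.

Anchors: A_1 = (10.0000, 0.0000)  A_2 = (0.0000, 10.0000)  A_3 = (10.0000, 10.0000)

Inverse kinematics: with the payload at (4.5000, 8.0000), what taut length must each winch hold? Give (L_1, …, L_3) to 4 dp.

L_1: Δ = A_1−P = (5.5000, -8.0000) → ‖Δ‖ = √94.2500 = 9.7082
L_2: Δ = A_2−P = (-4.5000, 2.0000) → ‖Δ‖ = √24.2500 = 4.9244
L_3: Δ = A_3−P = (5.5000, 2.0000) → ‖Δ‖ = √34.2500 = 5.8523

(9.7082, 4.9244, 5.8523)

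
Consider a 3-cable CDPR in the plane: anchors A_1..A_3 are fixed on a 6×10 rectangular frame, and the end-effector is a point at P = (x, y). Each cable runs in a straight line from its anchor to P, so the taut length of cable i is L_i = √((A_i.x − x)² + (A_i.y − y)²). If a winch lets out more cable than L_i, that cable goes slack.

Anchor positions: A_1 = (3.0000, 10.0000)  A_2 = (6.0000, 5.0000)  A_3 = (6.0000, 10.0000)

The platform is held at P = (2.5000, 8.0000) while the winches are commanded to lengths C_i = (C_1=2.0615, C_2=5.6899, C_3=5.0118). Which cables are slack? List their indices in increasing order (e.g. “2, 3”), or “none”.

2, 3

i=1: geometric 2.0616 vs commanded 2.0615 ⇒ taut
i=2: geometric 4.6098 vs commanded 5.6899 ⇒ slack
i=3: geometric 4.0311 vs commanded 5.0118 ⇒ slack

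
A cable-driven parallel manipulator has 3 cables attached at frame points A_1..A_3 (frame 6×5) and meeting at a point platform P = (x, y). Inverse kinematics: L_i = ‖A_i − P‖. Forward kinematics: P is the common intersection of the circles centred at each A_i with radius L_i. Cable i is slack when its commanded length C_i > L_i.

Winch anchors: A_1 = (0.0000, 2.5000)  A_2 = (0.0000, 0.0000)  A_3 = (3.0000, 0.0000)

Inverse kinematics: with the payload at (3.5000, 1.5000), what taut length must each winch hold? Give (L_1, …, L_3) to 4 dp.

(3.6401, 3.8079, 1.5811)

L_1: Δ = A_1−P = (-3.5000, 1.0000) → ‖Δ‖ = √13.2500 = 3.6401
L_2: Δ = A_2−P = (-3.5000, -1.5000) → ‖Δ‖ = √14.5000 = 3.8079
L_3: Δ = A_3−P = (-0.5000, -1.5000) → ‖Δ‖ = √2.5000 = 1.5811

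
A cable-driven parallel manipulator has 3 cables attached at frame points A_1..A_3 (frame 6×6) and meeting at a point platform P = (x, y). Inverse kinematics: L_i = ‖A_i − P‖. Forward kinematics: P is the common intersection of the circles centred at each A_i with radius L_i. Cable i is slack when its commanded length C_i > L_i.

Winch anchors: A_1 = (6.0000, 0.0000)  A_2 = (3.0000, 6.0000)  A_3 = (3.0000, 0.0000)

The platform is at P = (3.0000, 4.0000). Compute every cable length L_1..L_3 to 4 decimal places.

L_1: Δ = A_1−P = (3.0000, -4.0000) → ‖Δ‖ = √25.0000 = 5.0000
L_2: Δ = A_2−P = (0.0000, 2.0000) → ‖Δ‖ = √4.0000 = 2.0000
L_3: Δ = A_3−P = (0.0000, -4.0000) → ‖Δ‖ = √16.0000 = 4.0000

(5.0000, 2.0000, 4.0000)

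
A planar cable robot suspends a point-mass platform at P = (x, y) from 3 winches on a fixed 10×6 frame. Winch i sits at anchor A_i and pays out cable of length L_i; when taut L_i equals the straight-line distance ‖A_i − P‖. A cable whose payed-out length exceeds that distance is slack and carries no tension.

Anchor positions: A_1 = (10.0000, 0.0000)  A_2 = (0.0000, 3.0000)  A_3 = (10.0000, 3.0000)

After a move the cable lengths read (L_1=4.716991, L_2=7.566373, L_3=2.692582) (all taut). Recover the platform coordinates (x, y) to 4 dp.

each cable: (A_i−P)·(A_i−P) = L_i²; let k_i = ‖A_i‖²−L_i²
k_1 = 100.0000+0.0000−22.2500 = 77.7500
row 1: 20.0000x − 6.0000y = 126.0000  (k_2=-48.2500)
row 2: 0.0000x − 6.0000y = -24.0000  (k_3=101.7500)
Cramer on rows 1–2 → x = 7.5000, y = 4.0000

(7.5000, 4.0000)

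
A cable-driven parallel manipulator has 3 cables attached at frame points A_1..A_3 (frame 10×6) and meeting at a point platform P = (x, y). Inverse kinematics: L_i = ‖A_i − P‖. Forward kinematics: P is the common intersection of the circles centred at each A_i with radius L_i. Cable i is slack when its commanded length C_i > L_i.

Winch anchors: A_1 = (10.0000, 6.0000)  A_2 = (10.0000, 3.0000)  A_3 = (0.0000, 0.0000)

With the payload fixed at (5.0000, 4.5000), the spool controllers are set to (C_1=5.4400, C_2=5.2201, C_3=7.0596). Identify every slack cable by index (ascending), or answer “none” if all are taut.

cable 1: L_1 = ‖A_1−P‖ = 5.2202;  C_1 = 5.4400 → slack
cable 2: L_2 = ‖A_2−P‖ = 5.2202;  C_2 = 5.2201 → taut
cable 3: L_3 = ‖A_3−P‖ = 6.7268;  C_3 = 7.0596 → slack

1, 3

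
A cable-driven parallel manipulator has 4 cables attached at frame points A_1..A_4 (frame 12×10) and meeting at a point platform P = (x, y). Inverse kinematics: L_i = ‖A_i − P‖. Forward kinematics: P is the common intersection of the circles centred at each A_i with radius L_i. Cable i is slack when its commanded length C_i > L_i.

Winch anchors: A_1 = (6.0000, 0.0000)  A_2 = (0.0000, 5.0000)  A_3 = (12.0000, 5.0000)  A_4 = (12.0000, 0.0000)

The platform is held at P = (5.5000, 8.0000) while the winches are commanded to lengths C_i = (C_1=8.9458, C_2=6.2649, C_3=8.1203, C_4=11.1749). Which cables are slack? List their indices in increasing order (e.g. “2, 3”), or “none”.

cable 1: L_1 = ‖A_1−P‖ = 8.0156;  C_1 = 8.9458 → slack
cable 2: L_2 = ‖A_2−P‖ = 6.2650;  C_2 = 6.2649 → taut
cable 3: L_3 = ‖A_3−P‖ = 7.1589;  C_3 = 8.1203 → slack
cable 4: L_4 = ‖A_4−P‖ = 10.3078;  C_4 = 11.1749 → slack

1, 3, 4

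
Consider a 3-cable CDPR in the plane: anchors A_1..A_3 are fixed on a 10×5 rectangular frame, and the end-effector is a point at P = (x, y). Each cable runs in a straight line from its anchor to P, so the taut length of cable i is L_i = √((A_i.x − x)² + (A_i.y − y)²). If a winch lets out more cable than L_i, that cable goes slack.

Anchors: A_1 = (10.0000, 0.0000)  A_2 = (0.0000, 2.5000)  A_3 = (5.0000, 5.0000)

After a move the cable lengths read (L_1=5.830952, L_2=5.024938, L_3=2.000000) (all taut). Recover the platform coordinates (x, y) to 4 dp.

each cable: (A_i−P)·(A_i−P) = L_i²; let q_i = ‖A_i‖²−L_i²
q_1 = 100.0000+0.0000−34.0000 = 66.0000
row 1: 20.0000x − 5.0000y = 85.0000  (q_2=-19.0000)
row 2: 10.0000x − 10.0000y = 20.0000  (q_3=46.0000)
Cramer on rows 1–2 → x = 5.0000, y = 3.0000

(5.0000, 3.0000)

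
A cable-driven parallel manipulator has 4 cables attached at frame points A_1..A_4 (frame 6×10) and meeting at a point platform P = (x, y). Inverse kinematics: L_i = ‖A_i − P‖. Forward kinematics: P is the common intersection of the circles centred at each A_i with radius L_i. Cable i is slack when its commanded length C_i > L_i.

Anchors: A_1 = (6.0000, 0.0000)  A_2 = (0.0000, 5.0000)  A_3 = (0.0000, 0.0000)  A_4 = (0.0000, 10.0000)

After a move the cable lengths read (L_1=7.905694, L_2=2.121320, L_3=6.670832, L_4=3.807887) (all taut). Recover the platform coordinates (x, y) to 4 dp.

each cable: (A_i−P)·(A_i−P) = L_i²; let c_i = ‖A_i‖²−L_i²
c_1 = 36.0000+0.0000−62.5000 = -26.5000
row 1: 12.0000x − 10.0000y = -47.0000  (c_2=20.5000)
row 2: 12.0000x + 0.0000y = 18.0000  (c_3=-44.5000)
row 3: 12.0000x − 20.0000y = -112.0000  (c_4=85.5000)
Cramer on rows 1–2 → x = 1.5000, y = 6.5000
check cable 4: ‖A_4−P‖² = 14.5000 ≈ L_4² = 14.5000 ✓

(1.5000, 6.5000)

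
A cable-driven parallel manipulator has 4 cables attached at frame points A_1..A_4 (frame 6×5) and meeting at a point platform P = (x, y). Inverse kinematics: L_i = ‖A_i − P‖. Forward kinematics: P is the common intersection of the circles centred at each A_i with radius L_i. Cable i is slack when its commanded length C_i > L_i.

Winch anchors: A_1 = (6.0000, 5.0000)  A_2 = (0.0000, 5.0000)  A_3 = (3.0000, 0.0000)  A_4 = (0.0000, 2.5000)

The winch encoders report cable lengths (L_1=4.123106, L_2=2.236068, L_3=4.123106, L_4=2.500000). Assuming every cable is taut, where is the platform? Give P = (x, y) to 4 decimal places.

expand ‖A_i−P‖²=L_i² and subtract eq 1 (q_i ≔ ‖A_i‖²−L_i²)
q_1 = 36.0000+25.0000−17.0000 = 44.0000
eq1−eq2 → [12.0000  0.0000]·P = 24.0000
eq1−eq3 → [6.0000  10.0000]·P = 52.0000
eq1−eq4 → [12.0000  5.0000]·P = 44.0000
2×2 solve → P = (2.0000, 4.0000)
check cable 4: ‖A_4−P‖² = 6.2500 ≈ L_4² = 6.2500 ✓

(2.0000, 4.0000)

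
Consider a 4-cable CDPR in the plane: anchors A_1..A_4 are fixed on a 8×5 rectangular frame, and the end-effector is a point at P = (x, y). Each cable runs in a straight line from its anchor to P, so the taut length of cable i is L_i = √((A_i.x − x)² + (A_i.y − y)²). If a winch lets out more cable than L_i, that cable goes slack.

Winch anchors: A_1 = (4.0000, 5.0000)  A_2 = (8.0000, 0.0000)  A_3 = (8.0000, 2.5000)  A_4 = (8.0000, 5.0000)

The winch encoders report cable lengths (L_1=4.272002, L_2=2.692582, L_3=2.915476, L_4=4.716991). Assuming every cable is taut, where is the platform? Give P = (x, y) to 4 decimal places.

(5.5000, 1.0000)

expand ‖A_i−P‖²=L_i² and subtract eq 1 (c_i ≔ ‖A_i‖²−L_i²)
c_1 = 16.0000+25.0000−18.2500 = 22.7500
eq1−eq2 → [-8.0000  10.0000]·P = -34.0000
eq1−eq3 → [-8.0000  5.0000]·P = -39.0000
eq1−eq4 → [-8.0000  0.0000]·P = -44.0000
2×2 solve → P = (5.5000, 1.0000)
check cable 4: ‖A_4−P‖² = 22.2500 ≈ L_4² = 22.2500 ✓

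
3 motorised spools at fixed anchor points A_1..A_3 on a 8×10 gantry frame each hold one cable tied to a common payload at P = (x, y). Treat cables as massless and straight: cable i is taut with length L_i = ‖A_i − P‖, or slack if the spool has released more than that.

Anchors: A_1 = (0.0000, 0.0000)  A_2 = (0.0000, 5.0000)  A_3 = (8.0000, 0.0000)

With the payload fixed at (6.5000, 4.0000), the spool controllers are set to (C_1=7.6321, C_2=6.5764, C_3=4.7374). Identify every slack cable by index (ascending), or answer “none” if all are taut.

3

cable 1: L_1 = ‖A_1−P‖ = 7.6322;  C_1 = 7.6321 → taut
cable 2: L_2 = ‖A_2−P‖ = 6.5765;  C_2 = 6.5764 → taut
cable 3: L_3 = ‖A_3−P‖ = 4.2720;  C_3 = 4.7374 → slack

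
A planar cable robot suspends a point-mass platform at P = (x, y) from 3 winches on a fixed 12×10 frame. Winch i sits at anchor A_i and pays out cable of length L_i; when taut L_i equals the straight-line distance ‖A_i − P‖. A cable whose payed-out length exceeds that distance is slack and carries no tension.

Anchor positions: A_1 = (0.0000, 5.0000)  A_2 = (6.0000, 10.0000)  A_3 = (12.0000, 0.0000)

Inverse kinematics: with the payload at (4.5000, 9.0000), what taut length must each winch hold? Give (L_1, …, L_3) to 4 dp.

(6.0208, 1.8028, 11.7154)

cable 1: Δx=-4.5000, Δy=-4.0000; L_1 = √(Δx²+Δy²) = 6.0208
cable 2: Δx=1.5000, Δy=1.0000; L_2 = √(Δx²+Δy²) = 1.8028
cable 3: Δx=7.5000, Δy=-9.0000; L_3 = √(Δx²+Δy²) = 11.7154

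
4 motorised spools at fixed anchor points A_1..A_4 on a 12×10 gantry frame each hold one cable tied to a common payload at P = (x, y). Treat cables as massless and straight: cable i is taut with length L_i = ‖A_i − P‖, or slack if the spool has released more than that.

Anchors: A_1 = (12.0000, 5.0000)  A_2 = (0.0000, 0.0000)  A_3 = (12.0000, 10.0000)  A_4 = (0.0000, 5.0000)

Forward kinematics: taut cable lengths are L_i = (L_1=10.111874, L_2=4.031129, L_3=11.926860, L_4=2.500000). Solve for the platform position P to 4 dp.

each cable: (A_i−P)·(A_i−P) = L_i²; let q_i = ‖A_i‖²−L_i²
q_1 = 144.0000+25.0000−102.2500 = 66.7500
row 1: 24.0000x + 10.0000y = 83.0000  (q_2=-16.2500)
row 2: 0.0000x − 10.0000y = -35.0000  (q_3=101.7500)
row 3: 24.0000x + 0.0000y = 48.0000  (q_4=18.7500)
Cramer on rows 1–2 → x = 2.0000, y = 3.5000
check cable 4: ‖A_4−P‖² = 6.2500 ≈ L_4² = 6.2500 ✓

(2.0000, 3.5000)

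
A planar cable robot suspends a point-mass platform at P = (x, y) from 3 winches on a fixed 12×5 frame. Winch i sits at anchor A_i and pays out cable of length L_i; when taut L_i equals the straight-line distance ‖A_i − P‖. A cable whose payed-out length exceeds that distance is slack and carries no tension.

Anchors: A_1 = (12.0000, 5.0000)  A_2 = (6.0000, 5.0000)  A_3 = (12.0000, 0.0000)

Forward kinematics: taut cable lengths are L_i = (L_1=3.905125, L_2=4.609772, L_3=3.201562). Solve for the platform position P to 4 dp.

(9.5000, 2.0000)

circle eqns → linear via eq_j − eq_1; set k_j = A_j·A_j − L_j²
k_1 = 144.0000+25.0000−15.2500 = 153.7500
12.0000·x + 0.0000·y = k_1−k_2 = 114.0000
0.0000·x + 10.0000·y = k_1−k_3 = 20.0000
solve first two rows → x=9.5000, y=2.0000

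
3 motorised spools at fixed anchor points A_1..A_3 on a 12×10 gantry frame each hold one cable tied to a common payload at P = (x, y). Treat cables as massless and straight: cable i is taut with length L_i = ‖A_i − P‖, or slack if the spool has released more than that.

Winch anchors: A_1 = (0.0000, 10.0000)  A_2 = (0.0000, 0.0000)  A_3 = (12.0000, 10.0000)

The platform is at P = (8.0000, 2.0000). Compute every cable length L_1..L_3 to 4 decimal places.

(11.3137, 8.2462, 8.9443)

L_1 = √((0.0000−8.0000)² + (10.0000−2.0000)²) = 11.3137
L_2 = √((0.0000−8.0000)² + (0.0000−2.0000)²) = 8.2462
L_3 = √((12.0000−8.0000)² + (10.0000−2.0000)²) = 8.9443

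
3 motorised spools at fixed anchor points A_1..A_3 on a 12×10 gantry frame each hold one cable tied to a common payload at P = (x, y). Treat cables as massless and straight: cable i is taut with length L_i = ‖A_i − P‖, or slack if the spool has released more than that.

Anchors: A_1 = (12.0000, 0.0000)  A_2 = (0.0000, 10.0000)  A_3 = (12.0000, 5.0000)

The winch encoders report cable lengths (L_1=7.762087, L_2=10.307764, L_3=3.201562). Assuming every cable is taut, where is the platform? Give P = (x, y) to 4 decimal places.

circle eqns → linear via eq_j − eq_1; set q_j = A_j·A_j − L_j²
q_1 = 144.0000+0.0000−60.2500 = 83.7500
24.0000·x − 20.0000·y = q_1−q_2 = 90.0000
0.0000·x − 10.0000·y = q_1−q_3 = -75.0000
solve first two rows → x=10.0000, y=7.5000

(10.0000, 7.5000)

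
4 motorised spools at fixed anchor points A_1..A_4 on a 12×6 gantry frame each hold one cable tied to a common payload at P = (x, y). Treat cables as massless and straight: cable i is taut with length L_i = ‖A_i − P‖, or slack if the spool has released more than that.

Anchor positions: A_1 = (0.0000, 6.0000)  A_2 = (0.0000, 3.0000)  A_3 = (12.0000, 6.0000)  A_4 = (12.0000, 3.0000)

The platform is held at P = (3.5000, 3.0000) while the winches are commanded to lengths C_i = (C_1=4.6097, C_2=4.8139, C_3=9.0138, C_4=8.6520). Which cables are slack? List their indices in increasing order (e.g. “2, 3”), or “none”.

2, 4

cable 1: L_1 = ‖A_1−P‖ = 4.6098;  C_1 = 4.6097 → taut
cable 2: L_2 = ‖A_2−P‖ = 3.5000;  C_2 = 4.8139 → slack
cable 3: L_3 = ‖A_3−P‖ = 9.0139;  C_3 = 9.0138 → taut
cable 4: L_4 = ‖A_4−P‖ = 8.5000;  C_4 = 8.6520 → slack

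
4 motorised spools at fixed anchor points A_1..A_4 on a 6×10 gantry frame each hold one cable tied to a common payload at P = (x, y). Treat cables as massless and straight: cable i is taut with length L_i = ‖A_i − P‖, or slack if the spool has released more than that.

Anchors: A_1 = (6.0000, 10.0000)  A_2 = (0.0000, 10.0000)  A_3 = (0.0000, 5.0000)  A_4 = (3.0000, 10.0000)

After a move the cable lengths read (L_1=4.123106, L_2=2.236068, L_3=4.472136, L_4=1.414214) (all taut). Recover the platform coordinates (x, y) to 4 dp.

(2.0000, 9.0000)

each cable: (A_i−P)·(A_i−P) = L_i²; let k_i = ‖A_i‖²−L_i²
k_1 = 36.0000+100.0000−17.0000 = 119.0000
row 1: 12.0000x + 0.0000y = 24.0000  (k_2=95.0000)
row 2: 12.0000x + 10.0000y = 114.0000  (k_3=5.0000)
row 3: 6.0000x + 0.0000y = 12.0000  (k_4=107.0000)
Cramer on rows 1–2 → x = 2.0000, y = 9.0000
check cable 4: ‖A_4−P‖² = 2.0000 ≈ L_4² = 2.0000 ✓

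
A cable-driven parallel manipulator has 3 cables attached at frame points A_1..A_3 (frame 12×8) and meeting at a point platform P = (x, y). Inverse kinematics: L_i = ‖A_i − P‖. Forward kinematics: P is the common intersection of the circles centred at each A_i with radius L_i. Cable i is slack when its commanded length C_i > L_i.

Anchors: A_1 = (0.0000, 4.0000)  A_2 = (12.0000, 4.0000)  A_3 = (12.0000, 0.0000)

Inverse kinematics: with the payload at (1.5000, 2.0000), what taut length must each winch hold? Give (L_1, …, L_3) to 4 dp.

cable 1: Δx=-1.5000, Δy=2.0000; L_1 = √(Δx²+Δy²) = 2.5000
cable 2: Δx=10.5000, Δy=2.0000; L_2 = √(Δx²+Δy²) = 10.6888
cable 3: Δx=10.5000, Δy=-2.0000; L_3 = √(Δx²+Δy²) = 10.6888

(2.5000, 10.6888, 10.6888)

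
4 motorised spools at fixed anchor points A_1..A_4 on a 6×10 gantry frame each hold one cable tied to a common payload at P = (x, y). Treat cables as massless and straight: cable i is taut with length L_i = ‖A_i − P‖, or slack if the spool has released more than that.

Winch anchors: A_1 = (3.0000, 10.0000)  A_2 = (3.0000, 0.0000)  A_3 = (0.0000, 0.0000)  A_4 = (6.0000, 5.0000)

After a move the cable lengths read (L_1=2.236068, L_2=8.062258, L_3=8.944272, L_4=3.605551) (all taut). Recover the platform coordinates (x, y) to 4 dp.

circle eqns → linear via eq_j − eq_1; set q_j = A_j·A_j − L_j²
q_1 = 9.0000+100.0000−5.0000 = 104.0000
0.0000·x + 20.0000·y = q_1−q_2 = 160.0000
6.0000·x + 20.0000·y = q_1−q_3 = 184.0000
-6.0000·x + 10.0000·y = q_1−q_4 = 56.0000
solve first two rows → x=4.0000, y=8.0000
check cable 4: ‖A_4−P‖² = 13.0000 ≈ L_4² = 13.0000 ✓

(4.0000, 8.0000)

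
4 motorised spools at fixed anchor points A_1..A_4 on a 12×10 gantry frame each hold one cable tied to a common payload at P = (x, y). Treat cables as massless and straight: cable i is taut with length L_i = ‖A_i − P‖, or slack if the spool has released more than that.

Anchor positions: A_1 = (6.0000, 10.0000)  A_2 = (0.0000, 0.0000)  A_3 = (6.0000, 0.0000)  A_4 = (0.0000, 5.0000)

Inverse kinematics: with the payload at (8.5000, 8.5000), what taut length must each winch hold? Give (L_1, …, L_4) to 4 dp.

L_1 = √((6.0000−8.5000)² + (10.0000−8.5000)²) = 2.9155
L_2 = √((0.0000−8.5000)² + (0.0000−8.5000)²) = 12.0208
L_3 = √((6.0000−8.5000)² + (0.0000−8.5000)²) = 8.8600
L_4 = √((0.0000−8.5000)² + (5.0000−8.5000)²) = 9.1924

(2.9155, 12.0208, 8.8600, 9.1924)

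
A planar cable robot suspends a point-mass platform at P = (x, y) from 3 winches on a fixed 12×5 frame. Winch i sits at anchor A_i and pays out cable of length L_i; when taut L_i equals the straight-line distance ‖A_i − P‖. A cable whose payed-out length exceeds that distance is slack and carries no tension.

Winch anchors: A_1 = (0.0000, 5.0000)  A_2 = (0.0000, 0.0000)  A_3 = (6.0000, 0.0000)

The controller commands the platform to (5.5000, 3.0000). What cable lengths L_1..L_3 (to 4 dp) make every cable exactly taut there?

cable 1: Δx=-5.5000, Δy=2.0000; L_1 = √(Δx²+Δy²) = 5.8523
cable 2: Δx=-5.5000, Δy=-3.0000; L_2 = √(Δx²+Δy²) = 6.2650
cable 3: Δx=0.5000, Δy=-3.0000; L_3 = √(Δx²+Δy²) = 3.0414

(5.8523, 6.2650, 3.0414)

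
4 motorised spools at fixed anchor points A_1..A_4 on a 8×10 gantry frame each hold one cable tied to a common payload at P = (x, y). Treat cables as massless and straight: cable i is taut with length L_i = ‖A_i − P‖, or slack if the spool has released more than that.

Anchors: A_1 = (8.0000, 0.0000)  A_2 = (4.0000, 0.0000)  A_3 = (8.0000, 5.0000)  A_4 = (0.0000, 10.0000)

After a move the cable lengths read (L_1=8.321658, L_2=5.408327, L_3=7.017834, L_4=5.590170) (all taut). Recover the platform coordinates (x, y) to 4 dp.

circle eqns → linear via eq_j − eq_1; set c_j = A_j·A_j − L_j²
c_1 = 64.0000+0.0000−69.2500 = -5.2500
8.0000·x + 0.0000·y = c_1−c_2 = 8.0000
0.0000·x − 10.0000·y = c_1−c_3 = -45.0000
16.0000·x − 20.0000·y = c_1−c_4 = -74.0000
solve first two rows → x=1.0000, y=4.5000
check cable 4: ‖A_4−P‖² = 31.2500 ≈ L_4² = 31.2500 ✓

(1.0000, 4.5000)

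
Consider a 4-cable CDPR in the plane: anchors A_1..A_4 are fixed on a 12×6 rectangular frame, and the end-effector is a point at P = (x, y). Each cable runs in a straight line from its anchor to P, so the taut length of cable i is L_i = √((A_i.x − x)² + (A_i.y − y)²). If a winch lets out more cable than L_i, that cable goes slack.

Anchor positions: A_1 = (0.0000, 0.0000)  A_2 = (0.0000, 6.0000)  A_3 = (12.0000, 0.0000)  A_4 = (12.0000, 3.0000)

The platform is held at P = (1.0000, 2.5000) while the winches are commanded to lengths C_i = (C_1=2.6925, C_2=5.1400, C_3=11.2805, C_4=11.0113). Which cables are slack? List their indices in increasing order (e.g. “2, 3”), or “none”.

2

cable 1: L_1 = ‖A_1−P‖ = 2.6926;  C_1 = 2.6925 → taut
cable 2: L_2 = ‖A_2−P‖ = 3.6401;  C_2 = 5.1400 → slack
cable 3: L_3 = ‖A_3−P‖ = 11.2805;  C_3 = 11.2805 → taut
cable 4: L_4 = ‖A_4−P‖ = 11.0114;  C_4 = 11.0113 → taut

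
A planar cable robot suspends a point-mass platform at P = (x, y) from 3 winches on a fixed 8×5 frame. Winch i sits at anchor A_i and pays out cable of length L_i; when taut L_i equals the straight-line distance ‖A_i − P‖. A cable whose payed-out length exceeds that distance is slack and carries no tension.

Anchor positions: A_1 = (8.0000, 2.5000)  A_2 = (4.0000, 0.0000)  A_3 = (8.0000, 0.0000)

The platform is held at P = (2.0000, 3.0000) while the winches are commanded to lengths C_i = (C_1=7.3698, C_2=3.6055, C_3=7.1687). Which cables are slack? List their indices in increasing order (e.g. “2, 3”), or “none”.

i=1: geometric 6.0208 vs commanded 7.3698 ⇒ slack
i=2: geometric 3.6056 vs commanded 3.6055 ⇒ taut
i=3: geometric 6.7082 vs commanded 7.1687 ⇒ slack

1, 3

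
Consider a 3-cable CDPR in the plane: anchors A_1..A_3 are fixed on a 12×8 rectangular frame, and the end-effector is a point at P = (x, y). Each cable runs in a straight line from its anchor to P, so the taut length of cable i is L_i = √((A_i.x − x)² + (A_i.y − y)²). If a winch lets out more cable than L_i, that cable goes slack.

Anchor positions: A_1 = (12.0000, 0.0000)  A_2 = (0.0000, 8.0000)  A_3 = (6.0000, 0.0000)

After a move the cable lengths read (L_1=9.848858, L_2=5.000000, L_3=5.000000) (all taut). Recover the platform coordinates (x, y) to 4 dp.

(3.0000, 4.0000)

circle eqns → linear via eq_j − eq_1; set c_j = A_j·A_j − L_j²
c_1 = 144.0000+0.0000−97.0000 = 47.0000
24.0000·x − 16.0000·y = c_1−c_2 = 8.0000
12.0000·x + 0.0000·y = c_1−c_3 = 36.0000
solve first two rows → x=3.0000, y=4.0000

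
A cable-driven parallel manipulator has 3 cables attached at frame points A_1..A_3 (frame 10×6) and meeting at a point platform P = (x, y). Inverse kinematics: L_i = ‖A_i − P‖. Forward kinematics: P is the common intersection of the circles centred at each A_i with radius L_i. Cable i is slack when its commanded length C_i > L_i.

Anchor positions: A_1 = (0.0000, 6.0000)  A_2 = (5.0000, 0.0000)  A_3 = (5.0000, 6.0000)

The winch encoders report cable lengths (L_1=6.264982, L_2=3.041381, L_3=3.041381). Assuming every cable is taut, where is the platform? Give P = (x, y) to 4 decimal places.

circle eqns → linear via eq_j − eq_1; set k_j = A_j·A_j − L_j²
k_1 = 0.0000+36.0000−39.2500 = -3.2500
-10.0000·x + 12.0000·y = k_1−k_2 = -19.0000
-10.0000·x + 0.0000·y = k_1−k_3 = -55.0000
solve first two rows → x=5.5000, y=3.0000

(5.5000, 3.0000)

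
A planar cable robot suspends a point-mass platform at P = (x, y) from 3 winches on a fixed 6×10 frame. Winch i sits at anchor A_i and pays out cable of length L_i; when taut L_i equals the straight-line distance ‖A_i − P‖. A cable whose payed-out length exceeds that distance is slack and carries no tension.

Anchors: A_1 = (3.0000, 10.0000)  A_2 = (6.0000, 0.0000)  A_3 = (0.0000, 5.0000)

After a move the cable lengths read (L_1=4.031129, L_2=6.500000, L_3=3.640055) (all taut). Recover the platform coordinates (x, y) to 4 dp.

circle eqns → linear via eq_j − eq_1; set k_j = A_j·A_j − L_j²
k_1 = 9.0000+100.0000−16.2500 = 92.7500
-6.0000·x + 20.0000·y = k_1−k_2 = 99.0000
6.0000·x + 10.0000·y = k_1−k_3 = 81.0000
solve first two rows → x=3.5000, y=6.0000

(3.5000, 6.0000)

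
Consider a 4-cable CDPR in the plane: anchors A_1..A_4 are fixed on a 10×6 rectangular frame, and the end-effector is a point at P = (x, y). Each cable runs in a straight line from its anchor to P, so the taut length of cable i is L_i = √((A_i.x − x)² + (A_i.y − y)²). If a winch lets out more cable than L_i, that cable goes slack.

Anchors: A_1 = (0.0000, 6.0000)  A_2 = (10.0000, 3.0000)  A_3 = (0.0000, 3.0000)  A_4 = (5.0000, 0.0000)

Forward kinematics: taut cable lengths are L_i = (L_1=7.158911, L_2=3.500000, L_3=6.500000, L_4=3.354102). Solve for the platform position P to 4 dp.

(6.5000, 3.0000)

circle eqns → linear via eq_j − eq_1; set k_j = A_j·A_j − L_j²
k_1 = 0.0000+36.0000−51.2500 = -15.2500
-20.0000·x + 6.0000·y = k_1−k_2 = -112.0000
0.0000·x + 6.0000·y = k_1−k_3 = 18.0000
-10.0000·x + 12.0000·y = k_1−k_4 = -29.0000
solve first two rows → x=6.5000, y=3.0000
check cable 4: ‖A_4−P‖² = 11.2500 ≈ L_4² = 11.2500 ✓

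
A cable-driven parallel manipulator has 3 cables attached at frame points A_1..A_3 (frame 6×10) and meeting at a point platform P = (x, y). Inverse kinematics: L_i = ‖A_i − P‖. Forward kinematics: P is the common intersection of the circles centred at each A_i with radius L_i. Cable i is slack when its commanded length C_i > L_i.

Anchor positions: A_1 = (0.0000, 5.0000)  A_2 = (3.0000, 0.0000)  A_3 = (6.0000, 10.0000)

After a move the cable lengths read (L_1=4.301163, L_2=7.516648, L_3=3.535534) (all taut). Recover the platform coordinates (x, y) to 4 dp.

(3.5000, 7.5000)

each cable: (A_i−P)·(A_i−P) = L_i²; let k_i = ‖A_i‖²−L_i²
k_1 = 0.0000+25.0000−18.5000 = 6.5000
row 1: -6.0000x + 10.0000y = 54.0000  (k_2=-47.5000)
row 2: -12.0000x − 10.0000y = -117.0000  (k_3=123.5000)
Cramer on rows 1–2 → x = 3.5000, y = 7.5000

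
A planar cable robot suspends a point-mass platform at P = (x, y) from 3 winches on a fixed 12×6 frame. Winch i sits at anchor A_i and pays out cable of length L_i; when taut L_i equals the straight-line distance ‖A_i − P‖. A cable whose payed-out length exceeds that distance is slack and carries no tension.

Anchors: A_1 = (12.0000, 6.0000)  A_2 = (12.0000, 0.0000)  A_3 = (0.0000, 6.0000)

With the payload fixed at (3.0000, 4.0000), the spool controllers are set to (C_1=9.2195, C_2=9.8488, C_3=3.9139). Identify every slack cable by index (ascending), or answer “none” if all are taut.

3

i=1: geometric 9.2195 vs commanded 9.2195 ⇒ taut
i=2: geometric 9.8489 vs commanded 9.8488 ⇒ taut
i=3: geometric 3.6056 vs commanded 3.9139 ⇒ slack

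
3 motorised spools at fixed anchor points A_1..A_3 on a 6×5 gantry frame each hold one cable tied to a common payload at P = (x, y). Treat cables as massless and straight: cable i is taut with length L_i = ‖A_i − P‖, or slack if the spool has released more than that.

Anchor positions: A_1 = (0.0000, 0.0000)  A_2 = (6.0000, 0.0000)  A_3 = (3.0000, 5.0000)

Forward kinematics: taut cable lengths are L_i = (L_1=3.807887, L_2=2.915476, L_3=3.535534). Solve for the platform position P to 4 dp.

each cable: (A_i−P)·(A_i−P) = L_i²; let q_i = ‖A_i‖²−L_i²
q_1 = 0.0000+0.0000−14.5000 = -14.5000
row 1: -12.0000x + 0.0000y = -42.0000  (q_2=27.5000)
row 2: -6.0000x − 10.0000y = -36.0000  (q_3=21.5000)
Cramer on rows 1–2 → x = 3.5000, y = 1.5000

(3.5000, 1.5000)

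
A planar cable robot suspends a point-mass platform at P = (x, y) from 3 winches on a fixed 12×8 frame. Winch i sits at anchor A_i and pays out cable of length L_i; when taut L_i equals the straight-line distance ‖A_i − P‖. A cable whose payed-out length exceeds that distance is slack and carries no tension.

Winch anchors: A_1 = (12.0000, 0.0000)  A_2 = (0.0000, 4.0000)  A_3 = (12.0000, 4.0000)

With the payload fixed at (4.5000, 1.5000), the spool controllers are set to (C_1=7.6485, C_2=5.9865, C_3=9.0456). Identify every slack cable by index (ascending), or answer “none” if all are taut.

2, 3

i=1: geometric 7.6485 vs commanded 7.6485 ⇒ taut
i=2: geometric 5.1478 vs commanded 5.9865 ⇒ slack
i=3: geometric 7.9057 vs commanded 9.0456 ⇒ slack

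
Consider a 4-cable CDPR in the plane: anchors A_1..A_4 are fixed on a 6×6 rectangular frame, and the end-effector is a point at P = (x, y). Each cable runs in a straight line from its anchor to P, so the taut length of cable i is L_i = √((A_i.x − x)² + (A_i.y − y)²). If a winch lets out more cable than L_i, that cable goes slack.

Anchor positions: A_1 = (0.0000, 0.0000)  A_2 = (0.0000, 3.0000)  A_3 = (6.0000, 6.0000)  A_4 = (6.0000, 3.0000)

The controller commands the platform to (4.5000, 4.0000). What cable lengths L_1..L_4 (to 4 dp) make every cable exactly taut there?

L_1: Δ = A_1−P = (-4.5000, -4.0000) → ‖Δ‖ = √36.2500 = 6.0208
L_2: Δ = A_2−P = (-4.5000, -1.0000) → ‖Δ‖ = √21.2500 = 4.6098
L_3: Δ = A_3−P = (1.5000, 2.0000) → ‖Δ‖ = √6.2500 = 2.5000
L_4: Δ = A_4−P = (1.5000, -1.0000) → ‖Δ‖ = √3.2500 = 1.8028

(6.0208, 4.6098, 2.5000, 1.8028)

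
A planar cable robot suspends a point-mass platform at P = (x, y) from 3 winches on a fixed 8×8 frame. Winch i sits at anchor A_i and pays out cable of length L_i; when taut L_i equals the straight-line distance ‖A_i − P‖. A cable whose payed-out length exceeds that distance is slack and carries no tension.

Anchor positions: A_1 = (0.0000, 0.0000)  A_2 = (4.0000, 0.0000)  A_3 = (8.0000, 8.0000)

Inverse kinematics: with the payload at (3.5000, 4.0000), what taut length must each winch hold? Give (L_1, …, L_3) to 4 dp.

(5.3151, 4.0311, 6.0208)

L_1: Δ = A_1−P = (-3.5000, -4.0000) → ‖Δ‖ = √28.2500 = 5.3151
L_2: Δ = A_2−P = (0.5000, -4.0000) → ‖Δ‖ = √16.2500 = 4.0311
L_3: Δ = A_3−P = (4.5000, 4.0000) → ‖Δ‖ = √36.2500 = 6.0208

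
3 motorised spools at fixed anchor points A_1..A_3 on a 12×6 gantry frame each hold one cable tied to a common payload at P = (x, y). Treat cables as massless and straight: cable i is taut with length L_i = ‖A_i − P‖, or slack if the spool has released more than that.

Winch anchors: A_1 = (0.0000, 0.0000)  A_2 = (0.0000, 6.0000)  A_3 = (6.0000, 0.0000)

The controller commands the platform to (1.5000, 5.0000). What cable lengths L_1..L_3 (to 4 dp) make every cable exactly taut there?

(5.2202, 1.8028, 6.7268)

L_1: Δ = A_1−P = (-1.5000, -5.0000) → ‖Δ‖ = √27.2500 = 5.2202
L_2: Δ = A_2−P = (-1.5000, 1.0000) → ‖Δ‖ = √3.2500 = 1.8028
L_3: Δ = A_3−P = (4.5000, -5.0000) → ‖Δ‖ = √45.2500 = 6.7268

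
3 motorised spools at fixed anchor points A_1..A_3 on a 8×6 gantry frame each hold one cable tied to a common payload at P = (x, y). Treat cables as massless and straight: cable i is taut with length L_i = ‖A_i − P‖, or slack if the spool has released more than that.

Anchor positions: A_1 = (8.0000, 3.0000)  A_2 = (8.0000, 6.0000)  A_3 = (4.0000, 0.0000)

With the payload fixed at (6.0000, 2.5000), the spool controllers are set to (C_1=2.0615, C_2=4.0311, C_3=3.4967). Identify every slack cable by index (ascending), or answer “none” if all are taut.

3

i=1: geometric 2.0616 vs commanded 2.0615 ⇒ taut
i=2: geometric 4.0311 vs commanded 4.0311 ⇒ taut
i=3: geometric 3.2016 vs commanded 3.4967 ⇒ slack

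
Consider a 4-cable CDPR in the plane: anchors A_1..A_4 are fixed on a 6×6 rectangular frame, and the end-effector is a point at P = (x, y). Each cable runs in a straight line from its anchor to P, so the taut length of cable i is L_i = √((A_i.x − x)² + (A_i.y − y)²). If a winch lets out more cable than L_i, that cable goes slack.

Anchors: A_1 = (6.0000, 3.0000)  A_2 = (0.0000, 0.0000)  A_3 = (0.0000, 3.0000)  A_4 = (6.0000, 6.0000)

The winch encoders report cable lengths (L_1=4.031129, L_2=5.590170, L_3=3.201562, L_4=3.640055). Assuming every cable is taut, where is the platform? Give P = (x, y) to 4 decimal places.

(2.5000, 5.0000)

circle eqns → linear via eq_j − eq_1; set q_j = A_j·A_j − L_j²
q_1 = 36.0000+9.0000−16.2500 = 28.7500
12.0000·x + 6.0000·y = q_1−q_2 = 60.0000
12.0000·x + 0.0000·y = q_1−q_3 = 30.0000
0.0000·x − 6.0000·y = q_1−q_4 = -30.0000
solve first two rows → x=2.5000, y=5.0000
check cable 4: ‖A_4−P‖² = 13.2500 ≈ L_4² = 13.2500 ✓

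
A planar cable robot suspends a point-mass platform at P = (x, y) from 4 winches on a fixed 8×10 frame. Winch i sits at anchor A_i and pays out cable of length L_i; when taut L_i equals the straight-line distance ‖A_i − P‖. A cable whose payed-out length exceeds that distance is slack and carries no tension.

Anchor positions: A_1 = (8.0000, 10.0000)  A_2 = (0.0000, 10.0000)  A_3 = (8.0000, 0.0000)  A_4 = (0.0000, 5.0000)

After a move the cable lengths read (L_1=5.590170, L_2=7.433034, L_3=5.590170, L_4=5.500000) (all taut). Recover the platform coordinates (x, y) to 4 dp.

(5.5000, 5.0000)

circle eqns → linear via eq_j − eq_1; set c_j = A_j·A_j − L_j²
c_1 = 64.0000+100.0000−31.2500 = 132.7500
16.0000·x + 0.0000·y = c_1−c_2 = 88.0000
0.0000·x + 20.0000·y = c_1−c_3 = 100.0000
16.0000·x + 10.0000·y = c_1−c_4 = 138.0000
solve first two rows → x=5.5000, y=5.0000
check cable 4: ‖A_4−P‖² = 30.2500 ≈ L_4² = 30.2500 ✓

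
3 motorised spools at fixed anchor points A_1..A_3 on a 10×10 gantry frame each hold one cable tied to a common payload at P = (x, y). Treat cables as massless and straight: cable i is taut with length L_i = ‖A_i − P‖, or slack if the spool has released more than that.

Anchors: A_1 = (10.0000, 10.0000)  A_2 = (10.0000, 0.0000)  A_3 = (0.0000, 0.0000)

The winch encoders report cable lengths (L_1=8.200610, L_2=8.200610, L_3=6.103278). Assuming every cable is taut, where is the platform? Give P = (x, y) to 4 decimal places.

circle eqns → linear via eq_j − eq_1; set k_j = A_j·A_j − L_j²
k_1 = 100.0000+100.0000−67.2500 = 132.7500
0.0000·x + 20.0000·y = k_1−k_2 = 100.0000
20.0000·x + 20.0000·y = k_1−k_3 = 170.0000
solve first two rows → x=3.5000, y=5.0000

(3.5000, 5.0000)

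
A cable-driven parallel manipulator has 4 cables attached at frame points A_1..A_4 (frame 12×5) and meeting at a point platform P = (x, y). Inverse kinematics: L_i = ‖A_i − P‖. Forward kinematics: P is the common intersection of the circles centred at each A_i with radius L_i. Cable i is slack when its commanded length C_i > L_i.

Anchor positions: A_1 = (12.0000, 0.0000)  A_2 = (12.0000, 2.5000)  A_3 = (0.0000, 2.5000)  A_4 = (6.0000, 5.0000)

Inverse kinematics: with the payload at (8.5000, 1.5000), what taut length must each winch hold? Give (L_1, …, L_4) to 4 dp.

(3.8079, 3.6401, 8.5586, 4.3012)

cable 1: Δx=3.5000, Δy=-1.5000; L_1 = √(Δx²+Δy²) = 3.8079
cable 2: Δx=3.5000, Δy=1.0000; L_2 = √(Δx²+Δy²) = 3.6401
cable 3: Δx=-8.5000, Δy=1.0000; L_3 = √(Δx²+Δy²) = 8.5586
cable 4: Δx=-2.5000, Δy=3.5000; L_4 = √(Δx²+Δy²) = 4.3012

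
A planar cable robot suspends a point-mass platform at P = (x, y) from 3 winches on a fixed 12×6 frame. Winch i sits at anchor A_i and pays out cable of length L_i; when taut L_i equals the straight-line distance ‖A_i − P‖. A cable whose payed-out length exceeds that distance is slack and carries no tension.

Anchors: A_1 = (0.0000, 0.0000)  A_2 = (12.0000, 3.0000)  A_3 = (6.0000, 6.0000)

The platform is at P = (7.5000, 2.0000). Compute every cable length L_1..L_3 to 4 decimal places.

L_1: Δ = A_1−P = (-7.5000, -2.0000) → ‖Δ‖ = √60.2500 = 7.7621
L_2: Δ = A_2−P = (4.5000, 1.0000) → ‖Δ‖ = √21.2500 = 4.6098
L_3: Δ = A_3−P = (-1.5000, 4.0000) → ‖Δ‖ = √18.2500 = 4.2720

(7.7621, 4.6098, 4.2720)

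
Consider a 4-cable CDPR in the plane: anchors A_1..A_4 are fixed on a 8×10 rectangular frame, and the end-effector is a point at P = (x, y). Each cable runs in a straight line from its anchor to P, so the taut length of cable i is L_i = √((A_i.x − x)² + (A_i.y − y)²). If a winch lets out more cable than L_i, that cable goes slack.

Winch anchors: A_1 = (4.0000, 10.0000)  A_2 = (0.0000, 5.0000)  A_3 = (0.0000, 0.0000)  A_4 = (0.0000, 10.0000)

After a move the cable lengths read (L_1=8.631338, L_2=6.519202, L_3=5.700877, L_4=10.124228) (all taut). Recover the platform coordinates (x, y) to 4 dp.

(5.5000, 1.5000)

circle eqns → linear via eq_j − eq_1; set c_j = A_j·A_j − L_j²
c_1 = 16.0000+100.0000−74.5000 = 41.5000
8.0000·x + 10.0000·y = c_1−c_2 = 59.0000
8.0000·x + 20.0000·y = c_1−c_3 = 74.0000
8.0000·x + 0.0000·y = c_1−c_4 = 44.0000
solve first two rows → x=5.5000, y=1.5000
check cable 4: ‖A_4−P‖² = 102.5000 ≈ L_4² = 102.5000 ✓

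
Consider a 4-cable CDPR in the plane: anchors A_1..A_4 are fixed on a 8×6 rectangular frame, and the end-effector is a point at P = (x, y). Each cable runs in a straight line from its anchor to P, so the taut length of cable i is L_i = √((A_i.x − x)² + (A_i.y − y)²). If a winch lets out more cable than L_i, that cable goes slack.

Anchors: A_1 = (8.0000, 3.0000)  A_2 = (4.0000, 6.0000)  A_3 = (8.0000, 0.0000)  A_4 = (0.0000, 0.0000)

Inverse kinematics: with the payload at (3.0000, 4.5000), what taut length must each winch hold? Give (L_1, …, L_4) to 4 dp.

L_1 = √((8.0000−3.0000)² + (3.0000−4.5000)²) = 5.2202
L_2 = √((4.0000−3.0000)² + (6.0000−4.5000)²) = 1.8028
L_3 = √((8.0000−3.0000)² + (0.0000−4.5000)²) = 6.7268
L_4 = √((0.0000−3.0000)² + (0.0000−4.5000)²) = 5.4083

(5.2202, 1.8028, 6.7268, 5.4083)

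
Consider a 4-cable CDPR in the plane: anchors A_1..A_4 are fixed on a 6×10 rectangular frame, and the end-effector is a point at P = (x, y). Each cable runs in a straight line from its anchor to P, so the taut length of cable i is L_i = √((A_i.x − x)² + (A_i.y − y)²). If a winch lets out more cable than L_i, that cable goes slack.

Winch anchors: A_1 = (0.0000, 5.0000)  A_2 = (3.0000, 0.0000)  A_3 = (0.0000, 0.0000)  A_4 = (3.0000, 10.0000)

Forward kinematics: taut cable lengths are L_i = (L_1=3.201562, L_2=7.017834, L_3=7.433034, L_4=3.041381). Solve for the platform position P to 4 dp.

(2.5000, 7.0000)

circle eqns → linear via eq_j − eq_1; set k_j = A_j·A_j − L_j²
k_1 = 0.0000+25.0000−10.2500 = 14.7500
-6.0000·x + 10.0000·y = k_1−k_2 = 55.0000
0.0000·x + 10.0000·y = k_1−k_3 = 70.0000
-6.0000·x − 10.0000·y = k_1−k_4 = -85.0000
solve first two rows → x=2.5000, y=7.0000
check cable 4: ‖A_4−P‖² = 9.2500 ≈ L_4² = 9.2500 ✓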